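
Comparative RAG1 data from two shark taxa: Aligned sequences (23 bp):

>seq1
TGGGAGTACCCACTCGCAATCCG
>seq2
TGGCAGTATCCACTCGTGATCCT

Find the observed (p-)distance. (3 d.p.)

The sequences differ at 5 of 23 positions (sites 4, 9, 17, 18, 23).
p = 5/23 = 0.217391… ≈ 0.217 (to 3 d.p.).

0.217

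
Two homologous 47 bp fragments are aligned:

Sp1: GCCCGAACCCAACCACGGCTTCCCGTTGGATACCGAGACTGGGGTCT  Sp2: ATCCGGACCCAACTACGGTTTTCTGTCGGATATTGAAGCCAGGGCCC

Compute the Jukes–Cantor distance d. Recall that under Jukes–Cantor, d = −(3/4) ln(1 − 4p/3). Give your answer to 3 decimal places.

The sequences differ at 16 of 47 sites, so p = 16/47 ≈ 0.340426.
d = −(3/4) ln(1 − 4p/3) = −0.75 ln(1 − 0.453901) = −0.75 ln(0.546099)
  = −0.75 × (-0.604955) = 0.453716 substitutions/site.

0.454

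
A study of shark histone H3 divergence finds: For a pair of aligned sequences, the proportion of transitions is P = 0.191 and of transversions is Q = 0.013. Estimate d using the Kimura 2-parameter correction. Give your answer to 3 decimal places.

0.258

Under the Kimura two-parameter model, d = −½ ln(1 − 2P − Q) − ¼ ln(1 − 2Q).
1 − 2P − Q = 0.605, giving −½ ln(0.605) = 0.251263.
1 − 2Q = 0.974, giving −¼ ln(0.974) = 0.006586.
d = 0.251263 + 0.006586 = 0.257849.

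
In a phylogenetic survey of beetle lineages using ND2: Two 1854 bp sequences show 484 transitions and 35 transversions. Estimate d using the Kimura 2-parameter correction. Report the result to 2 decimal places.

0.40

P = 484/1854 ≈ 0.261057 and Q = 35/1854 ≈ 0.018878.
Under the Kimura two-parameter model, d = −½ ln(1 − 2P − Q) − ¼ ln(1 − 2Q).
1 − 2P − Q = 0.459008, giving −½ ln(0.459008) = 0.389344.
1 − 2Q = 0.962244, giving −¼ ln(0.962244) = 0.009622.
d = 0.389344 + 0.009622 = 0.398966.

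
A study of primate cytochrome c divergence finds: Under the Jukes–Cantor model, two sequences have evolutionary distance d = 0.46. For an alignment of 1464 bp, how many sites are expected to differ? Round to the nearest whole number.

Invert JC69: p = (3/4)(1 − e^(−4d/3)) = 0.75 × (1 − e^(-0.613333)) = 0.75 × (1 − 0.541543) = 0.343843.
Expected differing sites = pL ≈ 0.343843 × 1464 = 503.386152 ≈ 503.

503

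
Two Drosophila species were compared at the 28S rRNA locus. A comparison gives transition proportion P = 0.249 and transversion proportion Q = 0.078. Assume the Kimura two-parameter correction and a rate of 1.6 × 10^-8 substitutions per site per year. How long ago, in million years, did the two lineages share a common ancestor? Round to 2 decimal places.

14.73

Under the Kimura two-parameter model, d = −½ ln(1 − 2P − Q) − ¼ ln(1 − 2Q).
1 − 2P − Q = 0.424, giving −½ ln(0.424) = 0.429011.
1 − 2Q = 0.844, giving −¼ ln(0.844) = 0.042401.
d = 0.429011 + 0.042401 = 0.471412.
Under a molecular clock d = 2μt, so t = d/(2μ) = 0.471412 / (2 × 1.6 × 10^-8) = 14.73 million years.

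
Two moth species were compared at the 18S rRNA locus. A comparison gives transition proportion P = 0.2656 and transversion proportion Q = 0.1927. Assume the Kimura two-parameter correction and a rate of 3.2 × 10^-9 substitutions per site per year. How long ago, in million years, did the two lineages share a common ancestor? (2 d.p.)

119.56

Under the Kimura two-parameter model, d = −½ ln(1 − 2P − Q) − ¼ ln(1 − 2Q).
1 − 2P − Q = 0.2761, giving −½ ln(0.2761) = 0.643496.
1 − 2Q = 0.6146, giving −¼ ln(0.6146) = 0.121696.
d = 0.643496 + 0.121696 = 0.765192.
Under a molecular clock d = 2μt, so t = d/(2μ) = 0.765192 / (2 × 3.2 × 10^-9) = 119.56 million years.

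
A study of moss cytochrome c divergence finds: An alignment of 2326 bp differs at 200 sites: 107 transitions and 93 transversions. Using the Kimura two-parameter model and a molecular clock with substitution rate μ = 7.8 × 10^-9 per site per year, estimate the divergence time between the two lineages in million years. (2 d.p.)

5.87

P = 107/2326 ≈ 0.046002 and Q = 93/2326 ≈ 0.039983.
Under the Kimura two-parameter model, d = −½ ln(1 − 2P − Q) − ¼ ln(1 − 2Q).
1 − 2P − Q = 0.868013, giving −½ ln(0.868013) = 0.070774.
1 − 2Q = 0.920034, giving −¼ ln(0.920034) = 0.020836.
d = 0.070774 + 0.020836 = 0.091610.
Under a molecular clock d = 2μt, so t = d/(2μ) = 0.091610 / (2 × 7.8 × 10^-9) = 5.87 million years.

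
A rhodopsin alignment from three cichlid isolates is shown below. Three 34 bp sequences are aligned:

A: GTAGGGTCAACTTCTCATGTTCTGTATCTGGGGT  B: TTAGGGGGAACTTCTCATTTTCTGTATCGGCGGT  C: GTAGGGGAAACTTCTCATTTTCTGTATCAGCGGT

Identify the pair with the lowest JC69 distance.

A–B: 6/34 differ, p = 0.176, d = 0.201.
A–C: 5/34 differ, p = 0.147, d = 0.164.
B–C: 3/34 differ, p = 0.088, d = 0.094.
The smallest distance is between B and C.

B and C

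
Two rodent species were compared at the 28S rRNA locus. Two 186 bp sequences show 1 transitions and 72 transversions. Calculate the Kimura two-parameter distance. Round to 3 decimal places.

0.626

P = 1/186 ≈ 0.005376 and Q = 72/186 ≈ 0.387097.
Under the Kimura two-parameter model, d = −½ ln(1 − 2P − Q) − ¼ ln(1 − 2Q).
1 − 2P − Q = 0.602151, giving −½ ln(0.602151) = 0.253624.
1 − 2Q = 0.225806, giving −¼ ln(0.225806) = 0.372020.
d = 0.253624 + 0.372020 = 0.625644.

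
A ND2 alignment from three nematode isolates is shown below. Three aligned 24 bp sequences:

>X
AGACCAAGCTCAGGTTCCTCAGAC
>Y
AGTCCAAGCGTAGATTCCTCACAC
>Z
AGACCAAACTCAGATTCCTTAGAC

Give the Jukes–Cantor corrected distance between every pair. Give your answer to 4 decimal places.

d(X,Y) = 0.2441, d(X,Z) = 0.1367, d(Y,Z) = 0.3041

X–Y: 5/24 sites differ → p ≈ 0.208333, d = −0.75 ln(1 − 0.277777) = 0.244066 ≈ 0.2441.
X–Z: 3/24 sites differ → p = 0.125, d = −0.75 ln(1 − 0.166667) = 0.136741 ≈ 0.1367.
Y–Z: 6/24 sites differ → p = 0.25, d = −0.75 ln(1 − 0.333333) = 0.304098 ≈ 0.3041.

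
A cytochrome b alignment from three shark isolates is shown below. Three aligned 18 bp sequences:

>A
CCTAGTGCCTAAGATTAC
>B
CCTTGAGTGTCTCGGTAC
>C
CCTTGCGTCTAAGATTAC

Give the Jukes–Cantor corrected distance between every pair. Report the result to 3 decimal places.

d(A,B) = 0.824, d(A,C) = 0.188, d(B,C) = 0.548

A–B: 9/18 sites differ → p = 0.5, d = −0.75 ln(1 − 0.666667) = 0.823960 ≈ 0.824.
A–C: 3/18 sites differ → p ≈ 0.166667, d = −0.75 ln(1 − 0.222223) = 0.188487 ≈ 0.188.
B–C: 7/18 sites differ → p ≈ 0.388889, d = −0.75 ln(1 − 0.518519) = 0.548166 ≈ 0.548.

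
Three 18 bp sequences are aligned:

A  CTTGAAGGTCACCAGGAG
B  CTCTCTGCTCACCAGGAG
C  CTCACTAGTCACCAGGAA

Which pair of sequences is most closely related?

B and C

A–B: 5/18 differ, p = 0.278, d = 0.347.
A–C: 6/18 differ, p = 0.333, d = 0.441.
B–C: 4/18 differ, p = 0.222, d = 0.264.
The smallest distance is between B and C.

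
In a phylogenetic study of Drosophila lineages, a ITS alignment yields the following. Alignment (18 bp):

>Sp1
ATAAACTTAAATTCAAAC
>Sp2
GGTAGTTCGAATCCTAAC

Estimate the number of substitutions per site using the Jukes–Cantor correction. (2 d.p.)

0.82

The sequences differ at 9 of 18 sites (1, 2, 3, 5, 6, 8, 9, 13, 15), so p = 9/18 = 0.5.
d = −(3/4) ln(1 − 4p/3) = −0.75 ln(1 − 0.666667) = −0.75 ln(0.333333)
  = −0.75 × (-1.098613) = 0.823960 substitutions/site.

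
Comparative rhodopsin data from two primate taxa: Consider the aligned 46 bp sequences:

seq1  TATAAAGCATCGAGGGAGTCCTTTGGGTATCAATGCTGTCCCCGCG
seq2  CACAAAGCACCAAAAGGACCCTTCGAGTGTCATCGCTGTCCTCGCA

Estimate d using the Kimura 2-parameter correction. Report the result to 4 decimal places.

Of 46 sites, 15 differences are transitions and 1 are transversions, so P = 15/46 ≈ 0.326087 and Q = 1/46 ≈ 0.021739.
Under the Kimura two-parameter model, d = −½ ln(1 − 2P − Q) − ¼ ln(1 − 2Q).
1 − 2P − Q = 0.326087, giving −½ ln(0.326087) = 0.560296.
1 − 2Q = 0.956522, giving −¼ ln(0.956522) = 0.011113.
d = 0.560296 + 0.011113 = 0.571409.

0.5714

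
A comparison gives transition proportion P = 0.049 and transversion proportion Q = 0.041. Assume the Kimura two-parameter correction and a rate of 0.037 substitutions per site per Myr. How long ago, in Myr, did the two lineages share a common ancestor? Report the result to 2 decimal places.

Under the Kimura two-parameter model, d = −½ ln(1 − 2P − Q) − ¼ ln(1 − 2Q).
1 − 2P − Q = 0.861, giving −½ ln(0.861) = 0.074830.
1 − 2Q = 0.918, giving −¼ ln(0.918) = 0.021389.
d = 0.074830 + 0.021389 = 0.096219.
Under a molecular clock d = 2μt, so t = d/(2μ) = 0.096219 / (2 × 0.037) = 1.30 Myr.

1.30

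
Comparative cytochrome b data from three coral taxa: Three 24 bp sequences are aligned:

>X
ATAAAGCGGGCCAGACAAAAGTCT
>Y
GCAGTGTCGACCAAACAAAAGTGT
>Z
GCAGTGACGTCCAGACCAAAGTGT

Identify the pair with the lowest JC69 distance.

Y and Z

X–Y: 9/24 differ, p = 0.375, d = 0.520.
X–Z: 9/24 differ, p = 0.375, d = 0.520.
Y–Z: 4/24 differ, p = 0.167, d = 0.188.
The smallest distance is between Y and Z.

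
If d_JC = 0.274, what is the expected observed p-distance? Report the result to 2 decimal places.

p = (3/4)(1 − e^(−4d/3)) = 0.75 × (1 − e^(-0.365333)) = 0.75 × (1 − 0.693966) = 0.229526.

0.23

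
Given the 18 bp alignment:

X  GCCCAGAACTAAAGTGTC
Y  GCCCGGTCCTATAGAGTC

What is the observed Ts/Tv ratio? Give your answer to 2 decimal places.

Transitions are A↔G and C↔T; transversions are all other mismatches.
Transitions: 1. Transversions: 4.
R = 1/4 = 0.25.

0.25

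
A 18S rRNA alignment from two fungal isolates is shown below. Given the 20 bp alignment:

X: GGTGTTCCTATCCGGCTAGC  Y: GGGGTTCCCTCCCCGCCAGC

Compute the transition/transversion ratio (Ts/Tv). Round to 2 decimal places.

Transitions are A↔G and C↔T; transversions are all other mismatches.
Transitions: 3. Transversions: 3.
R = 3/3 = 1.00.

1.00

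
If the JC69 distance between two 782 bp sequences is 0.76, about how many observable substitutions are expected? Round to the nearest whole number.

374

Invert JC69: p = (3/4)(1 − e^(−4d/3)) = 0.75 × (1 − e^(-1.013333)) = 0.75 × (1 − 0.363007) = 0.477745.
Expected differing sites = pL ≈ 0.477745 × 782 = 373.59659 ≈ 374.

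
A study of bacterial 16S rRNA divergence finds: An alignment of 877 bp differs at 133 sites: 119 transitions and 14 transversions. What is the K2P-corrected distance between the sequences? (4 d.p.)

0.1775

P = 119/877 ≈ 0.13569 and Q = 14/877 ≈ 0.015964.
Under the Kimura two-parameter model, d = −½ ln(1 − 2P − Q) − ¼ ln(1 − 2Q).
1 − 2P − Q = 0.712656, giving −½ ln(0.712656) = 0.169378.
1 − 2Q = 0.968072, giving −¼ ln(0.968072) = 0.008112.
d = 0.169378 + 0.008112 = 0.177490.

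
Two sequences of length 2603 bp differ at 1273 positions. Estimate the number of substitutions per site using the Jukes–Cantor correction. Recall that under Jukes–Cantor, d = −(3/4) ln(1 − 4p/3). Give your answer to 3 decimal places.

p = 1273/2603 ≈ 0.489051.
d = −(3/4) ln(1 − 4p/3) = −0.75 ln(1 − 0.652068) = −0.75 ln(0.347932)
  = −0.75 × (-1.055748) = 0.791811 substitutions/site.

0.792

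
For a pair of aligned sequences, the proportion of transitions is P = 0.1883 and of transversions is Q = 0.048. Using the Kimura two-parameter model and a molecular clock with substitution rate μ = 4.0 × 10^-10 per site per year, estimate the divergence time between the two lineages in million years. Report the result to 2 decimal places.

Under the Kimura two-parameter model, d = −½ ln(1 − 2P − Q) − ¼ ln(1 − 2Q).
1 − 2P − Q = 0.5754, giving −½ ln(0.5754) = 0.276345.
1 − 2Q = 0.904, giving −¼ ln(0.904) = 0.025231.
d = 0.276345 + 0.025231 = 0.301576.
Under a molecular clock d = 2μt, so t = d/(2μ) = 0.301576 / (2 × 4.0 × 10^-10) = 376.97 million years.

376.97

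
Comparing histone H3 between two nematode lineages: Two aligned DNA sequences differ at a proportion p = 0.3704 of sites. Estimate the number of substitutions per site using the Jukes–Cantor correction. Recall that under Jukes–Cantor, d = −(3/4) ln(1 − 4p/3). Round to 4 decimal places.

d = −(3/4) ln(1 − 4p/3) = −0.75 ln(1 − 0.493867) = −0.75 ln(0.506133)
  = −0.75 × (-0.680956) = 0.510717 substitutions/site.

0.5107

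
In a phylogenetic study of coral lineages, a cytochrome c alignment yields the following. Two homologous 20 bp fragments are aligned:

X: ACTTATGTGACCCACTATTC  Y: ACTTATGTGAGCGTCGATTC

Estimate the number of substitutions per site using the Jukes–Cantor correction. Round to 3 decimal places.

0.233

The sequences differ at 4 of 20 sites (11, 13, 14, 16), so p = 4/20 = 0.2.
d = −(3/4) ln(1 − 4p/3) = −0.75 ln(1 − 0.266667) = −0.75 ln(0.733333)
  = −0.75 × (-0.310155) = 0.232616 substitutions/site.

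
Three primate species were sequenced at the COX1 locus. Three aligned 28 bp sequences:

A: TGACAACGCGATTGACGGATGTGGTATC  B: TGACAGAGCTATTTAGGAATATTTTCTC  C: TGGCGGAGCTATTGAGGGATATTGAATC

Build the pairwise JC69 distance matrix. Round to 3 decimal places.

d(A,B) = 0.485, d(A,C) = 0.420, d(B,C) = 0.304

A–B: 10/28 sites differ → p ≈ 0.357143, d = −0.75 ln(1 − 0.476191) = 0.484971 ≈ 0.485.
A–C: 9/28 sites differ → p ≈ 0.321429, d = −0.75 ln(1 − 0.428572) = 0.419713 ≈ 0.420.
B–C: 7/28 sites differ → p = 0.25, d = −0.75 ln(1 − 0.333333) = 0.304098 ≈ 0.304.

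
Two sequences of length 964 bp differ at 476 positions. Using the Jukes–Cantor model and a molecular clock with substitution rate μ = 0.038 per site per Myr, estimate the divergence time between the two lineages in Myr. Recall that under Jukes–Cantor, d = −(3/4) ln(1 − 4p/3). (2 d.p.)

p = 476/964 ≈ 0.493776.
d = −(3/4) ln(1 − 4p/3) = −0.75 ln(1 − 0.658368) = −0.75 ln(0.341632)
  = −0.75 × (-1.074021) = 0.805516 substitutions/site.
Under a molecular clock d = 2μt, so t = d/(2μ) = 0.805516 / (2 × 0.038) = 10.60 Myr.

10.60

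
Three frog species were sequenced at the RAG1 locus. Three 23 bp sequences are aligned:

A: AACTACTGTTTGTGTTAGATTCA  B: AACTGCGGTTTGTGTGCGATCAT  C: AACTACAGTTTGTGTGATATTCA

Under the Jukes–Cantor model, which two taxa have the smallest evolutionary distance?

A–B: 7/23 differ, p = 0.304, d = 0.390.
A–C: 3/23 differ, p = 0.130, d = 0.143.
B–C: 7/23 differ, p = 0.304, d = 0.390.
The smallest distance is between A and C.

A and C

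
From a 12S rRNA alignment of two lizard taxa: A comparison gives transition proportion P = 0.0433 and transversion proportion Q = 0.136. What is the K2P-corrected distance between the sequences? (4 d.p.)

0.2053

Under the Kimura two-parameter model, d = −½ ln(1 − 2P − Q) − ¼ ln(1 − 2Q).
1 − 2P − Q = 0.7774, giving −½ ln(0.7774) = 0.125900.
1 − 2Q = 0.728, giving −¼ ln(0.728) = 0.079364.
d = 0.125900 + 0.079364 = 0.205264.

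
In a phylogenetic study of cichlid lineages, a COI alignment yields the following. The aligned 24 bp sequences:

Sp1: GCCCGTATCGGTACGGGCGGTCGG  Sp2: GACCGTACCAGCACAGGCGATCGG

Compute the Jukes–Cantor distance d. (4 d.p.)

The sequences differ at 6 of 24 sites (2, 8, 10, 12, 15, 20), so p = 6/24 = 0.25.
d = −(3/4) ln(1 − 4p/3) = −0.75 ln(1 − 0.333333) = −0.75 ln(0.666667)
  = −0.75 × (-0.405465) = 0.304099 substitutions/site.

0.3041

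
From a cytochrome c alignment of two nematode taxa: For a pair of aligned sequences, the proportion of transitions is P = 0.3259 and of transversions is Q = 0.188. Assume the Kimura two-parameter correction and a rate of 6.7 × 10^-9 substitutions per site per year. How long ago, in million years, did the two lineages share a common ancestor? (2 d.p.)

77.13

Under the Kimura two-parameter model, d = −½ ln(1 − 2P − Q) − ¼ ln(1 − 2Q).
1 − 2P − Q = 0.1602, giving −½ ln(0.1602) = 0.915666.
1 − 2Q = 0.624, giving −¼ ln(0.624) = 0.117901.
d = 0.915666 + 0.117901 = 1.033567.
Under a molecular clock d = 2μt, so t = d/(2μ) = 1.033567 / (2 × 6.7 × 10^-9) = 77.13 million years.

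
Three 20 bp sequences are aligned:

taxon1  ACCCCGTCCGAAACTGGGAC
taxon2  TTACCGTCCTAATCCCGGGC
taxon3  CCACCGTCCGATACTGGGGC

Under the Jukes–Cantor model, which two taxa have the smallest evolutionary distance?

taxon1 and taxon3

taxon1–taxon2: 8/20 differ, p = 0.400, d = 0.572.
taxon1–taxon3: 4/20 differ, p = 0.200, d = 0.233.
taxon2–taxon3: 7/20 differ, p = 0.350, d = 0.471.
The smallest distance is between taxon1 and taxon3.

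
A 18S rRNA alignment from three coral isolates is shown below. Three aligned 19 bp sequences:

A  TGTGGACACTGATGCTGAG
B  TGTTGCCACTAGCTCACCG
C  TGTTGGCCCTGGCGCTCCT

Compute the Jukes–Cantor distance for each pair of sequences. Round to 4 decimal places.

d(A,B) = 0.7489, d(A,C) = 0.6181, d(B,C) = 0.4099

A–B: 9/19 sites differ → p ≈ 0.473684, d = −0.75 ln(1 − 0.631579) = 0.748897 ≈ 0.7489.
A–C: 8/19 sites differ → p ≈ 0.421053, d = −0.75 ln(1 − 0.561404) = 0.618132 ≈ 0.6181.
B–C: 6/19 sites differ → p ≈ 0.315789, d = −0.75 ln(1 − 0.421052) = 0.409907 ≈ 0.4099.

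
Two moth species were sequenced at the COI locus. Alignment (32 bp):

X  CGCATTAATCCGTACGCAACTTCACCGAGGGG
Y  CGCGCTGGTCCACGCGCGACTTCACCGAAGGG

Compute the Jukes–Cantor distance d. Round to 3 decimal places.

The sequences differ at 9 of 32 sites (4, 5, 7, 8, 12, 13, 14, 18, 29), so p = 9/32 = 0.28125.
d = −(3/4) ln(1 − 4p/3) = −0.75 ln(1 − 0.375) = −0.75 ln(0.625)
  = −0.75 × (-0.470004) = 0.352503 substitutions/site.

0.353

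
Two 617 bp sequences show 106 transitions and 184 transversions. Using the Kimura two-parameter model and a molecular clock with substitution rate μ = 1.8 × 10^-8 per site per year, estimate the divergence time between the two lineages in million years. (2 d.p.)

P = 106/617 ≈ 0.171799 and Q = 184/617 ≈ 0.298217.
Under the Kimura two-parameter model, d = −½ ln(1 − 2P − Q) − ¼ ln(1 − 2Q).
1 − 2P − Q = 0.358185, giving −½ ln(0.358185) = 0.513353.
1 − 2Q = 0.403566, giving −¼ ln(0.403566) = 0.226854.
d = 0.513353 + 0.226854 = 0.740207.
Under a molecular clock d = 2μt, so t = d/(2μ) = 0.740207 / (2 × 1.8 × 10^-8) = 20.56 million years.

20.56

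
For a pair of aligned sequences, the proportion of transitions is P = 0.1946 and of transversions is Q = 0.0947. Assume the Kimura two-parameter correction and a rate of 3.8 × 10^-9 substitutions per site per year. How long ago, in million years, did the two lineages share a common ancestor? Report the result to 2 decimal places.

Under the Kimura two-parameter model, d = −½ ln(1 − 2P − Q) − ¼ ln(1 − 2Q).
1 − 2P − Q = 0.5161, giving −½ ln(0.5161) = 0.330727.
1 − 2Q = 0.8106, giving −¼ ln(0.8106) = 0.052495.
d = 0.330727 + 0.052495 = 0.383222.
Under a molecular clock d = 2μt, so t = d/(2μ) = 0.383222 / (2 × 3.8 × 10^-9) = 50.42 million years.

50.42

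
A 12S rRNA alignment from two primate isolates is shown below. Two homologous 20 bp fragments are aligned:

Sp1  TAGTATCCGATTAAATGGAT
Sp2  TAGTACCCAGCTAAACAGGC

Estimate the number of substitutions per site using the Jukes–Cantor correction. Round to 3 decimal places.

The sequences differ at 8 of 20 sites (6, 9, 10, 11, 16, 17, 19, 20), so p = 8/20 = 0.4.
d = −(3/4) ln(1 − 4p/3) = −0.75 ln(1 − 0.533333) = −0.75 ln(0.466667)
  = −0.75 × (-0.762139) = 0.571604 substitutions/site.

0.572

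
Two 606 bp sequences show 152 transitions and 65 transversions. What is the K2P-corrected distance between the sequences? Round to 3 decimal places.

0.530

P = 152/606 ≈ 0.250825 and Q = 65/606 ≈ 0.107261.
Under the Kimura two-parameter model, d = −½ ln(1 − 2P − Q) − ¼ ln(1 − 2Q).
1 − 2P − Q = 0.391089, giving −½ ln(0.391089) = 0.469410.
1 − 2Q = 0.785478, giving −¼ ln(0.785478) = 0.060366.
d = 0.469410 + 0.060366 = 0.529776.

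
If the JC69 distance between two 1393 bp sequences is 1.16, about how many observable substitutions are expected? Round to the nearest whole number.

Invert JC69: p = (3/4)(1 − e^(−4d/3)) = 0.75 × (1 − e^(-1.546667)) = 0.75 × (1 − 0.212957) = 0.590282.
Expected differing sites = pL ≈ 0.590282 × 1393 = 822.262826 ≈ 822.

822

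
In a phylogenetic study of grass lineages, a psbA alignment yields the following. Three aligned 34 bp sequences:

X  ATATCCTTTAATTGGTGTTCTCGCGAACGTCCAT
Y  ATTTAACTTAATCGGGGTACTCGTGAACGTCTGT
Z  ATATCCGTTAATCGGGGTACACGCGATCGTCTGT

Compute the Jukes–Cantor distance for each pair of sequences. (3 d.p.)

d(X,Y) = 0.373, d(X,Z) = 0.282, d(Y,Z) = 0.241

X–Y: 10/34 sites differ → p ≈ 0.294118, d = −0.75 ln(1 − 0.392157) = 0.373379 ≈ 0.373.
X–Z: 8/34 sites differ → p ≈ 0.235294, d = −0.75 ln(1 − 0.313725) = 0.282358 ≈ 0.282.
Y–Z: 7/34 sites differ → p ≈ 0.205882, d = −0.75 ln(1 − 0.274509) = 0.240680 ≈ 0.241.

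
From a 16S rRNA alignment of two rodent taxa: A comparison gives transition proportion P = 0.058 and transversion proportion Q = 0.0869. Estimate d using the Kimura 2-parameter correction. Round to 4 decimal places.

Under the Kimura two-parameter model, d = −½ ln(1 − 2P − Q) − ¼ ln(1 − 2Q).
1 − 2P − Q = 0.7971, giving −½ ln(0.7971) = 0.113388.
1 − 2Q = 0.8262, giving −¼ ln(0.8262) = 0.047730.
d = 0.113388 + 0.047730 = 0.161118.

0.1611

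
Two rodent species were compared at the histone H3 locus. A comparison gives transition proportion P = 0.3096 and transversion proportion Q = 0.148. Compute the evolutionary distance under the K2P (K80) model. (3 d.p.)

0.817

Under the Kimura two-parameter model, d = −½ ln(1 − 2P − Q) − ¼ ln(1 − 2Q).
1 − 2P − Q = 0.2328, giving −½ ln(0.2328) = 0.728788.
1 − 2Q = 0.704, giving −¼ ln(0.704) = 0.087744.
d = 0.728788 + 0.087744 = 0.816532.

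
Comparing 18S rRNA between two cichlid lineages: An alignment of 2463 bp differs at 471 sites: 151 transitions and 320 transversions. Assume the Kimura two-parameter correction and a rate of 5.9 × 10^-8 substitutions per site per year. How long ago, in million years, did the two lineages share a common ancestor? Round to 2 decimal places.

P = 151/2463 ≈ 0.061307 and Q = 320/2463 ≈ 0.129923.
Under the Kimura two-parameter model, d = −½ ln(1 − 2P − Q) − ¼ ln(1 − 2Q).
1 − 2P − Q = 0.747463, giving −½ ln(0.747463) = 0.145535.
1 − 2Q = 0.740154, giving −¼ ln(0.740154) = 0.075224.
d = 0.145535 + 0.075224 = 0.220759.
Under a molecular clock d = 2μt, so t = d/(2μ) = 0.220759 / (2 × 5.9 × 10^-8) = 1.87 million years.

1.87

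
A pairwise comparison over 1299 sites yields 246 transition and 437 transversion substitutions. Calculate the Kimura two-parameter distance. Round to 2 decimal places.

P = 246/1299 ≈ 0.189376 and Q = 437/1299 ≈ 0.336413.
Under the Kimura two-parameter model, d = −½ ln(1 − 2P − Q) − ¼ ln(1 − 2Q).
1 − 2P − Q = 0.284835, giving −½ ln(0.284835) = 0.627923.
1 − 2Q = 0.327174, giving −¼ ln(0.327174) = 0.279316.
d = 0.627923 + 0.279316 = 0.907239.

0.91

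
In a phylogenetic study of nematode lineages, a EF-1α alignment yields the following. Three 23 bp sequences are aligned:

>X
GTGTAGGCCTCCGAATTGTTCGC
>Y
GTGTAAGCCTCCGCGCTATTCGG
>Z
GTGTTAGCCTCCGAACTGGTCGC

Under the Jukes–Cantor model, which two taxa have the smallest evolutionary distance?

X–Y: 6/23 differ, p = 0.261, d = 0.321.
X–Z: 4/23 differ, p = 0.174, d = 0.198.
Y–Z: 6/23 differ, p = 0.261, d = 0.321.
The smallest distance is between X and Z.

X and Z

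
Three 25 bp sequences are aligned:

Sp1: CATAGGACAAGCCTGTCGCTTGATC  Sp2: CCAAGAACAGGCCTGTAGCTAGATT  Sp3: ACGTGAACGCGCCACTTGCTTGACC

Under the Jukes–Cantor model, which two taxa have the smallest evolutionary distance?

Sp1 and Sp2

Sp1–Sp2: 7/25 differ, p = 0.280, d = 0.351.
Sp1–Sp3: 11/25 differ, p = 0.440, d = 0.663.
Sp2–Sp3: 11/25 differ, p = 0.440, d = 0.663.
The smallest distance is between Sp1 and Sp2.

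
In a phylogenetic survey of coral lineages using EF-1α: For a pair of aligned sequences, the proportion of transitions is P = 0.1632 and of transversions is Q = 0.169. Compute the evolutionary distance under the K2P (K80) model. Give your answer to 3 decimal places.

Under the Kimura two-parameter model, d = −½ ln(1 − 2P − Q) − ¼ ln(1 − 2Q).
1 − 2P − Q = 0.5046, giving −½ ln(0.5046) = 0.341995.
1 − 2Q = 0.662, giving −¼ ln(0.662) = 0.103122.
d = 0.341995 + 0.103122 = 0.445117.

0.445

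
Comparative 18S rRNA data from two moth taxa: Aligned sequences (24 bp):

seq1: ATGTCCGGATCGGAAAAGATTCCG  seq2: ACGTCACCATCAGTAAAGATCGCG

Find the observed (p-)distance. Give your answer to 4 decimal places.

0.3333

The sequences differ at 8 of 24 positions (sites 2, 6, 7, 8, 12, 14, 21, 22).
p = 8/24 = 0.333333… ≈ 0.3333 (to 4 d.p.).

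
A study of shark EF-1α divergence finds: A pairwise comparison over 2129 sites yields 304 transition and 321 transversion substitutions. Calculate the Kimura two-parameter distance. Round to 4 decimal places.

0.3764

P = 304/2129 ≈ 0.14279 and Q = 321/2129 ≈ 0.150775.
Under the Kimura two-parameter model, d = −½ ln(1 − 2P − Q) − ¼ ln(1 − 2Q).
1 − 2P − Q = 0.563645, giving −½ ln(0.563645) = 0.286665.
1 − 2Q = 0.69845, giving −¼ ln(0.69845) = 0.089723.
d = 0.286665 + 0.089723 = 0.376388.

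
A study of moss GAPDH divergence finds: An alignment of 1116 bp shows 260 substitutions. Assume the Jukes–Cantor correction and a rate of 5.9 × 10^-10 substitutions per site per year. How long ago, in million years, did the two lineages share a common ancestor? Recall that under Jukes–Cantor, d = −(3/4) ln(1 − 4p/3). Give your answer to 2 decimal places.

p = 260/1116 ≈ 0.232975.
d = −(3/4) ln(1 − 4p/3) = −0.75 ln(1 − 0.310633) = −0.75 ln(0.689367)
  = −0.75 × (-0.371981) = 0.278986 substitutions/site.
Under a molecular clock d = 2μt, so t = d/(2μ) = 0.278986 / (2 × 5.9 × 10^-10) = 236.43 million years.

236.43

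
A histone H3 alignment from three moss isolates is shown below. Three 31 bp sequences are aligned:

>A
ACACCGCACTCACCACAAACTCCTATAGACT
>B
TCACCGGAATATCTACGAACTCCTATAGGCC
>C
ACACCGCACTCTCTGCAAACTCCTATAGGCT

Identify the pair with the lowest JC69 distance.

A and C

A–B: 9/31 differ, p = 0.290, d = 0.367.
A–C: 4/31 differ, p = 0.129, d = 0.142.
B–C: 7/31 differ, p = 0.226, d = 0.269.
The smallest distance is between A and C.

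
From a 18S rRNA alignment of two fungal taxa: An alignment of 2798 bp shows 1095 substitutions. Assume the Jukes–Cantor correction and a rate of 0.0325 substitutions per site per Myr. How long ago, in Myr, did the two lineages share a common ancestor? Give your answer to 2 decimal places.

8.51

p = 1095/2798 ≈ 0.391351.
d = −(3/4) ln(1 − 4p/3) = −0.75 ln(1 − 0.521801) = −0.75 ln(0.478199)
  = −0.75 × (-0.737728) = 0.553296 substitutions/site.
Under a molecular clock d = 2μt, so t = d/(2μ) = 0.553296 / (2 × 0.0325) = 8.51 Myr.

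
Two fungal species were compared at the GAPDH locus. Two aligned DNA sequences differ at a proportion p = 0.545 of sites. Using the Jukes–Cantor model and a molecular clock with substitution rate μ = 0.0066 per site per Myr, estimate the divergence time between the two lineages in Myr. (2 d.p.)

d = −(3/4) ln(1 − 4p/3) = −0.75 ln(1 − 0.726667) = −0.75 ln(0.273333)
  = −0.75 × (-1.297064) = 0.972798 substitutions/site.
Under a molecular clock d = 2μt, so t = d/(2μ) = 0.972798 / (2 × 0.0066) = 73.70 Myr.

73.70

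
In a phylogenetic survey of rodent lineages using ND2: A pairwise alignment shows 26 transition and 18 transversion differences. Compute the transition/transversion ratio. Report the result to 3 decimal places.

R = 26/18 = 1.444444… ≈ 1.444 (to 3 d.p.).

1.444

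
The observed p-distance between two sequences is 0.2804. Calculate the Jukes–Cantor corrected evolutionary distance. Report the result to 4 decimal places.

0.3511

d = −(3/4) ln(1 − 4p/3) = −0.75 ln(1 − 0.373867) = −0.75 ln(0.626133)
  = −0.75 × (-0.468192) = 0.351144 substitutions/site.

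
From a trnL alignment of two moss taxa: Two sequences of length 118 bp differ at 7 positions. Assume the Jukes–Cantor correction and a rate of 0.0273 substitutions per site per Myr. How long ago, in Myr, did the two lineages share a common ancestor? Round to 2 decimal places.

p = 7/118 ≈ 0.059322.
d = −(3/4) ln(1 − 4p/3) = −0.75 ln(1 − 0.079096) = −0.75 ln(0.920904)
  = −0.75 × (-0.082399) = 0.061799 substitutions/site.
Under a molecular clock d = 2μt, so t = d/(2μ) = 0.061799 / (2 × 0.0273) = 1.13 Myr.

1.13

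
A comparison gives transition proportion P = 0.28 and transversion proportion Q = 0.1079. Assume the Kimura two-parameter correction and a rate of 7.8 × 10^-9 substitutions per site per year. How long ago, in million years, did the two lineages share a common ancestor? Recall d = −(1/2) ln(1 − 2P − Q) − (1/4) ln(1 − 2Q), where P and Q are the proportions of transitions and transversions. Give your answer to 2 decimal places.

39.23

Under the Kimura two-parameter model, d = −½ ln(1 − 2P − Q) − ¼ ln(1 − 2Q).
1 − 2P − Q = 0.3321, giving −½ ln(0.3321) = 0.551160.
1 − 2Q = 0.7842, giving −¼ ln(0.7842) = 0.060773.
d = 0.551160 + 0.060773 = 0.611933.
Under a molecular clock d = 2μt, so t = d/(2μ) = 0.611933 / (2 × 7.8 × 10^-9) = 39.23 million years.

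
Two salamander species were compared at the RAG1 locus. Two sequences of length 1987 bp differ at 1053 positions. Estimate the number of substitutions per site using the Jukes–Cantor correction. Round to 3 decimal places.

0.920

p = 1053/1987 ≈ 0.529945.
d = −(3/4) ln(1 − 4p/3) = −0.75 ln(1 − 0.706593) = −0.75 ln(0.293407)
  = −0.75 × (-1.226195) = 0.919646 substitutions/site.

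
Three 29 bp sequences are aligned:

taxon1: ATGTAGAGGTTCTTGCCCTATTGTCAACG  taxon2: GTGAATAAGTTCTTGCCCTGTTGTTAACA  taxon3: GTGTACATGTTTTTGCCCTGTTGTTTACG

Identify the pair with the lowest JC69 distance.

taxon1–taxon2: 7/29 differ, p = 0.241, d = 0.291.
taxon1–taxon3: 7/29 differ, p = 0.241, d = 0.291.
taxon2–taxon3: 6/29 differ, p = 0.207, d = 0.242.
The smallest distance is between taxon2 and taxon3.

taxon2 and taxon3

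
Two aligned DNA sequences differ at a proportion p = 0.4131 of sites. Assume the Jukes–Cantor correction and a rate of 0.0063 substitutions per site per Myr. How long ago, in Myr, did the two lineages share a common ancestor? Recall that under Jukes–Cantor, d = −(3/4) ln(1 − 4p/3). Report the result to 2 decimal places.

47.64

d = −(3/4) ln(1 − 4p/3) = −0.75 ln(1 − 0.5508) = −0.75 ln(0.4492)
  = −0.75 × (-0.800287) = 0.600215 substitutions/site.
Under a molecular clock d = 2μt, so t = d/(2μ) = 0.600215 / (2 × 0.0063) = 47.64 Myr.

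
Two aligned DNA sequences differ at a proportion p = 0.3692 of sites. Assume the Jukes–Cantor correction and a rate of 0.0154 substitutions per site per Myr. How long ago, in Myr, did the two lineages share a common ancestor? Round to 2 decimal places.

16.50

d = −(3/4) ln(1 − 4p/3) = −0.75 ln(1 − 0.492267) = −0.75 ln(0.507733)
  = −0.75 × (-0.677800) = 0.508350 substitutions/site.
Under a molecular clock d = 2μt, so t = d/(2μ) = 0.508350 / (2 × 0.0154) = 16.50 Myr.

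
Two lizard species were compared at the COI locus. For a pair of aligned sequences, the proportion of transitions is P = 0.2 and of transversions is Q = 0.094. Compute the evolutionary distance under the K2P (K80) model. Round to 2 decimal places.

0.39

Under the Kimura two-parameter model, d = −½ ln(1 − 2P − Q) − ¼ ln(1 − 2Q).
1 − 2P − Q = 0.506, giving −½ ln(0.506) = 0.340609.
1 − 2Q = 0.812, giving −¼ ln(0.812) = 0.052064.
d = 0.340609 + 0.052064 = 0.392673.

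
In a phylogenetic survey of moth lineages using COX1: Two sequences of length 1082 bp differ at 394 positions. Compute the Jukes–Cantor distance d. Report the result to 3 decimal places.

0.498

p = 394/1082 ≈ 0.36414.
d = −(3/4) ln(1 − 4p/3) = −0.75 ln(1 − 0.48552) = −0.75 ln(0.51448)
  = −0.75 × (-0.664599) = 0.498449 substitutions/site.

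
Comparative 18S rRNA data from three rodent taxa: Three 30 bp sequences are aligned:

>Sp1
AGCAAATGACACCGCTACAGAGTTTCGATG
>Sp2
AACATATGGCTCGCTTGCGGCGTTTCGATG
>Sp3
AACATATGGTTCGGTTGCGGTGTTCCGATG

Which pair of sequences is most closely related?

Sp1–Sp2: 10/30 differ, p = 0.333, d = 0.441.
Sp1–Sp3: 11/30 differ, p = 0.367, d = 0.503.
Sp2–Sp3: 4/30 differ, p = 0.133, d = 0.147.
The smallest distance is between Sp2 and Sp3.

Sp2 and Sp3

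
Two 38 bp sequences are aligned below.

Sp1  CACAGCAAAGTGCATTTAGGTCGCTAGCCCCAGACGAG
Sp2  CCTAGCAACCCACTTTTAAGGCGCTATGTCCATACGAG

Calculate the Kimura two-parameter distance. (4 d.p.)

Of 38 sites, 5 differences are transitions and 8 are transversions, so P = 5/38 ≈ 0.131579 and Q = 8/38 ≈ 0.210526.
Under the Kimura two-parameter model, d = −½ ln(1 − 2P − Q) − ¼ ln(1 − 2Q).
1 − 2P − Q = 0.526316, giving −½ ln(0.526316) = 0.320927.
1 − 2Q = 0.578948, giving −¼ ln(0.578948) = 0.136636.
d = 0.320927 + 0.136636 = 0.457563.

0.4576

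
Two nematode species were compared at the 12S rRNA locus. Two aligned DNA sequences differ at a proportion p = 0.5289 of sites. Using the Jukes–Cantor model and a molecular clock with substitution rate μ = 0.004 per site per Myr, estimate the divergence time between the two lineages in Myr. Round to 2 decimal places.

d = −(3/4) ln(1 − 4p/3) = −0.75 ln(1 − 0.7052) = −0.75 ln(0.2948)
  = −0.75 × (-1.221458) = 0.916094 substitutions/site.
Under a molecular clock d = 2μt, so t = d/(2μ) = 0.916094 / (2 × 0.004) = 114.51 Myr.

114.51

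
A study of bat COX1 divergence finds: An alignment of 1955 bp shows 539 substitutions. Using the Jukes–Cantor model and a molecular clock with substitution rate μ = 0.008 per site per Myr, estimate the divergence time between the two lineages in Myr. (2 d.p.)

p = 539/1955 ≈ 0.275703.
d = −(3/4) ln(1 − 4p/3) = −0.75 ln(1 − 0.367604) = −0.75 ln(0.632396)
  = −0.75 × (-0.458239) = 0.343679 substitutions/site.
Under a molecular clock d = 2μt, so t = d/(2μ) = 0.343679 / (2 × 0.008) = 21.48 Myr.

21.48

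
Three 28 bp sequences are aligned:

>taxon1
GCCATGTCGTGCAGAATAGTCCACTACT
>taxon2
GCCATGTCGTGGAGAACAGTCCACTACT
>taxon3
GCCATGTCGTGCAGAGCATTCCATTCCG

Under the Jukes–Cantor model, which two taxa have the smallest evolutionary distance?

taxon1–taxon2: 2/28 differ, p = 0.071, d = 0.075.
taxon1–taxon3: 6/28 differ, p = 0.214, d = 0.252.
taxon2–taxon3: 6/28 differ, p = 0.214, d = 0.252.
The smallest distance is between taxon1 and taxon2.

taxon1 and taxon2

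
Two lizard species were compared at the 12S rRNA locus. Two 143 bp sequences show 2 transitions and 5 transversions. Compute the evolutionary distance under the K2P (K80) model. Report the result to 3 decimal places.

P = 2/143 ≈ 0.013986 and Q = 5/143 ≈ 0.034965.
Under the Kimura two-parameter model, d = −½ ln(1 − 2P − Q) − ¼ ln(1 − 2Q).
1 − 2P − Q = 0.937063, giving −½ ln(0.937063) = 0.032502.
1 − 2Q = 0.93007, giving −¼ ln(0.93007) = 0.018124.
d = 0.032502 + 0.018124 = 0.050626.

0.051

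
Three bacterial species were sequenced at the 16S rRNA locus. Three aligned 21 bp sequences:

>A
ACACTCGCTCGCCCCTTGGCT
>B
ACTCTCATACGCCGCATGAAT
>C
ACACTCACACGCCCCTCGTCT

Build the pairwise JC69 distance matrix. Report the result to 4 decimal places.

A–B: 8/21 sites differ → p ≈ 0.380952, d = −0.75 ln(1 − 0.507936) = 0.531860 ≈ 0.5319.
A–C: 4/21 sites differ → p ≈ 0.190476, d = −0.75 ln(1 − 0.253968) = 0.219740 ≈ 0.2197.
B–C: 7/21 sites differ → p ≈ 0.333333, d = −0.75 ln(1 − 0.444444) = 0.440839 ≈ 0.4408.

d(A,B) = 0.5319, d(A,C) = 0.2197, d(B,C) = 0.4408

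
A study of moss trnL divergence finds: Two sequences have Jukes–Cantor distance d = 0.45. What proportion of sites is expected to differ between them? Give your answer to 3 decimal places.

0.338

p = (3/4)(1 − e^(−4d/3)) = 0.75 × (1 − e^(-0.6)) = 0.75 × (1 − 0.548812) = 0.338391.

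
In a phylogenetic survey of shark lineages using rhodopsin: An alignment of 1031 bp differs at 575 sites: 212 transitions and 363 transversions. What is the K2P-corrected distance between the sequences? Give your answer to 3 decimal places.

P = 212/1031 ≈ 0.205626 and Q = 363/1031 ≈ 0.352085.
Under the Kimura two-parameter model, d = −½ ln(1 − 2P − Q) − ¼ ln(1 − 2Q).
1 − 2P − Q = 0.236663, giving −½ ln(0.236663) = 0.720559.
1 − 2Q = 0.29583, giving −¼ ln(0.29583) = 0.304493.
d = 0.720559 + 0.304493 = 1.025052.

1.025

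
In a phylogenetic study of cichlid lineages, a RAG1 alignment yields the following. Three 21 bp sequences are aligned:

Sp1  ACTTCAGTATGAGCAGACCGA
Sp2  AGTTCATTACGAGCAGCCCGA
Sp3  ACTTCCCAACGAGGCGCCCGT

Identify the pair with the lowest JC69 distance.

Sp1 and Sp2

Sp1–Sp2: 4/21 differ, p = 0.190, d = 0.220.
Sp1–Sp3: 8/21 differ, p = 0.381, d = 0.532.
Sp2–Sp3: 7/21 differ, p = 0.333, d = 0.441.
The smallest distance is between Sp1 and Sp2.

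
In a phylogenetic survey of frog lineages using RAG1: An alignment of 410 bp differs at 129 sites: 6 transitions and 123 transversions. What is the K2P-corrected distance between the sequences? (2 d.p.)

0.43

P = 6/410 ≈ 0.014634 and Q = 123/410 = 0.3.
Under the Kimura two-parameter model, d = −½ ln(1 − 2P − Q) − ¼ ln(1 − 2Q).
1 − 2P − Q = 0.670732, giving −½ ln(0.670732) = 0.199693.
1 − 2Q = 0.4, giving −¼ ln(0.4) = 0.229073.
d = 0.199693 + 0.229073 = 0.428766.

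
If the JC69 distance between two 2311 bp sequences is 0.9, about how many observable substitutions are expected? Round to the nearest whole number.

1211

Invert JC69: p = (3/4)(1 − e^(−4d/3)) = 0.75 × (1 − e^(-1.2)) = 0.75 × (1 − 0.301194) = 0.524105.
Expected differing sites = pL ≈ 0.524105 × 2311 = 1211.206655 ≈ 1211.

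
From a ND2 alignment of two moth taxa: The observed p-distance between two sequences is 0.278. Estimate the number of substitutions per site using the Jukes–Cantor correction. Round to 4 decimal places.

d = −(3/4) ln(1 − 4p/3) = −0.75 ln(1 − 0.370667) = −0.75 ln(0.629333)
  = −0.75 × (-0.463095) = 0.347321 substitutions/site.

0.3473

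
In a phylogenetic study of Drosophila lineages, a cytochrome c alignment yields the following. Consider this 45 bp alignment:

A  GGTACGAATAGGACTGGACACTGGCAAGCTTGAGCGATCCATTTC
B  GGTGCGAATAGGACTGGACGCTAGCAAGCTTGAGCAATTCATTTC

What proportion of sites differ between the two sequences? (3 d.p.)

The sequences differ at 5 of 45 positions (sites 4, 20, 23, 36, 39).
p = 5/45 = 0.111111… ≈ 0.111 (to 3 d.p.).

0.111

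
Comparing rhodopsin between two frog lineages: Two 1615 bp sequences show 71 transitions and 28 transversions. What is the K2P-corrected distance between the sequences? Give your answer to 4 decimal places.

P = 71/1615 ≈ 0.043963 and Q = 28/1615 ≈ 0.017337.
Under the Kimura two-parameter model, d = −½ ln(1 − 2P − Q) − ¼ ln(1 − 2Q).
1 − 2P − Q = 0.894737, giving −½ ln(0.894737) = 0.055613.
1 − 2Q = 0.965326, giving −¼ ln(0.965326) = 0.008822.
d = 0.055613 + 0.008822 = 0.064435.

0.0644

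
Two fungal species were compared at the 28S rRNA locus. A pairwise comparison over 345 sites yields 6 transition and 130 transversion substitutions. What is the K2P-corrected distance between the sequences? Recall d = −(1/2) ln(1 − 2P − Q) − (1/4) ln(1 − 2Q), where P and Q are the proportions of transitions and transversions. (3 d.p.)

P = 6/345 ≈ 0.017391 and Q = 130/345 ≈ 0.376812.
Under the Kimura two-parameter model, d = −½ ln(1 − 2P − Q) − ¼ ln(1 − 2Q).
1 − 2P − Q = 0.588406, giving −½ ln(0.588406) = 0.265169.
1 − 2Q = 0.246376, giving −¼ ln(0.246376) = 0.350224.
d = 0.265169 + 0.350224 = 0.615393.

0.615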